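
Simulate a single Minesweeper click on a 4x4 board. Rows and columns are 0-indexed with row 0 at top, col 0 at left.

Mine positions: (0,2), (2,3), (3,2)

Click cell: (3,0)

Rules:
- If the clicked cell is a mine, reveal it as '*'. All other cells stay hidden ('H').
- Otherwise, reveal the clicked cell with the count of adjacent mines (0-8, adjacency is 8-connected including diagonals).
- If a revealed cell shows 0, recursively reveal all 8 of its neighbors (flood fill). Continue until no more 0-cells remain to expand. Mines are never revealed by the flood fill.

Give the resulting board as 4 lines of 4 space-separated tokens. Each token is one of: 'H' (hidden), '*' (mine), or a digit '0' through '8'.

0 1 H H
0 1 H H
0 1 H H
0 1 H H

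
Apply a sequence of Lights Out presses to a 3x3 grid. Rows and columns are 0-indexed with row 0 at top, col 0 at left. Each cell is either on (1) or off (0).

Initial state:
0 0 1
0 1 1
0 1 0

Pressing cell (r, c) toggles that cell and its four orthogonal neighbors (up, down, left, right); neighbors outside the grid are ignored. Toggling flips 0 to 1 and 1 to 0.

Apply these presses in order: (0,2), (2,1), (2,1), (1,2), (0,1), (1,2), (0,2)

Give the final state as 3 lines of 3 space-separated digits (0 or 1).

Answer: 1 1 0
0 0 1
0 1 0

Derivation:
After press 1 at (0,2):
0 1 0
0 1 0
0 1 0

After press 2 at (2,1):
0 1 0
0 0 0
1 0 1

After press 3 at (2,1):
0 1 0
0 1 0
0 1 0

After press 4 at (1,2):
0 1 1
0 0 1
0 1 1

After press 5 at (0,1):
1 0 0
0 1 1
0 1 1

After press 6 at (1,2):
1 0 1
0 0 0
0 1 0

After press 7 at (0,2):
1 1 0
0 0 1
0 1 0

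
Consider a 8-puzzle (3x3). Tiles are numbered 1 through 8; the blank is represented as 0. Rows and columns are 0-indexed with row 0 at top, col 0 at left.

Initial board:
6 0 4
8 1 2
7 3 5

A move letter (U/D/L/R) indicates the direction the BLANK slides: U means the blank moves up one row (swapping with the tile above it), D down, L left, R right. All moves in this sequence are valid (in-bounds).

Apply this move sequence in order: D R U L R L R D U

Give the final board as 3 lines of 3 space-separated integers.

Answer: 6 1 0
8 2 4
7 3 5

Derivation:
After move 1 (D):
6 1 4
8 0 2
7 3 5

After move 2 (R):
6 1 4
8 2 0
7 3 5

After move 3 (U):
6 1 0
8 2 4
7 3 5

After move 4 (L):
6 0 1
8 2 4
7 3 5

After move 5 (R):
6 1 0
8 2 4
7 3 5

After move 6 (L):
6 0 1
8 2 4
7 3 5

After move 7 (R):
6 1 0
8 2 4
7 3 5

After move 8 (D):
6 1 4
8 2 0
7 3 5

After move 9 (U):
6 1 0
8 2 4
7 3 5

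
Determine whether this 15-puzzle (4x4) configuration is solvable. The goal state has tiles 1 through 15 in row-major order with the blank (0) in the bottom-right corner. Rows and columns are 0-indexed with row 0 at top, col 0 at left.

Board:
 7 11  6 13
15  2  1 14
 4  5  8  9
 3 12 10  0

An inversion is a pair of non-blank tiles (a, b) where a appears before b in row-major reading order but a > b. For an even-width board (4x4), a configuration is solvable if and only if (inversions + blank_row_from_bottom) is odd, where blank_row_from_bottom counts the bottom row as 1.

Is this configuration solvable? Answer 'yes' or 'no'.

Inversions: 52
Blank is in row 3 (0-indexed from top), which is row 1 counting from the bottom (bottom = 1).
52 + 1 = 53, which is odd, so the puzzle is solvable.

Answer: yes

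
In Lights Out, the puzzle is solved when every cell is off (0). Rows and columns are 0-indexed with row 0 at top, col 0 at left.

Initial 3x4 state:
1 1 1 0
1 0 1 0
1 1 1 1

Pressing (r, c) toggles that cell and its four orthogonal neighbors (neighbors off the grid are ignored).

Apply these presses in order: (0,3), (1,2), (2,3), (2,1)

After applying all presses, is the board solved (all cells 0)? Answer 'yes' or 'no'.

After press 1 at (0,3):
1 1 0 1
1 0 1 1
1 1 1 1

After press 2 at (1,2):
1 1 1 1
1 1 0 0
1 1 0 1

After press 3 at (2,3):
1 1 1 1
1 1 0 1
1 1 1 0

After press 4 at (2,1):
1 1 1 1
1 0 0 1
0 0 0 0

Lights still on: 6

Answer: no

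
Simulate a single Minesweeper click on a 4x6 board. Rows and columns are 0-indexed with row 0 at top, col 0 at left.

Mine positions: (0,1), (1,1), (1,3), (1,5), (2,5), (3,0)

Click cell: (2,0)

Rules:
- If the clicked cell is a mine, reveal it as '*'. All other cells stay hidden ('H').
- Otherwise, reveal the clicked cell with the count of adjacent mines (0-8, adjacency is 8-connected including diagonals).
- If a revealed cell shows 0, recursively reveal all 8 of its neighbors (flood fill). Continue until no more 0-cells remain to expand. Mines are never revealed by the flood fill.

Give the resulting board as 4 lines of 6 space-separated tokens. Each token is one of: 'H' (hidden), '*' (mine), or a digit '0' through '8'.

H H H H H H
H H H H H H
2 H H H H H
H H H H H H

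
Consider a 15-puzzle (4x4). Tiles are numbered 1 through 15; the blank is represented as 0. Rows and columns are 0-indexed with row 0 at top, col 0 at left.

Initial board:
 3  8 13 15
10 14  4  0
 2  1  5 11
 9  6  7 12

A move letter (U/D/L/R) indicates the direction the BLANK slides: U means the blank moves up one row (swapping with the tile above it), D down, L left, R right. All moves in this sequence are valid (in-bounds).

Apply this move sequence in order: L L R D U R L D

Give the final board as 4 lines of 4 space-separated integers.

Answer:  3  8 13 15
10 14  5  4
 2  1  0 11
 9  6  7 12

Derivation:
After move 1 (L):
 3  8 13 15
10 14  0  4
 2  1  5 11
 9  6  7 12

After move 2 (L):
 3  8 13 15
10  0 14  4
 2  1  5 11
 9  6  7 12

After move 3 (R):
 3  8 13 15
10 14  0  4
 2  1  5 11
 9  6  7 12

After move 4 (D):
 3  8 13 15
10 14  5  4
 2  1  0 11
 9  6  7 12

After move 5 (U):
 3  8 13 15
10 14  0  4
 2  1  5 11
 9  6  7 12

After move 6 (R):
 3  8 13 15
10 14  4  0
 2  1  5 11
 9  6  7 12

After move 7 (L):
 3  8 13 15
10 14  0  4
 2  1  5 11
 9  6  7 12

After move 8 (D):
 3  8 13 15
10 14  5  4
 2  1  0 11
 9  6  7 12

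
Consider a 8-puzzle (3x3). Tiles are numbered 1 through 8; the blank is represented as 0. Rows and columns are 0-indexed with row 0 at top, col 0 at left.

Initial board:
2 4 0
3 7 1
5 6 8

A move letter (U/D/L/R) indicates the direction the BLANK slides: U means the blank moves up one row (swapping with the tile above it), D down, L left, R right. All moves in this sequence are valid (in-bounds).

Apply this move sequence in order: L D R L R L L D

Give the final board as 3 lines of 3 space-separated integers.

After move 1 (L):
2 0 4
3 7 1
5 6 8

After move 2 (D):
2 7 4
3 0 1
5 6 8

After move 3 (R):
2 7 4
3 1 0
5 6 8

After move 4 (L):
2 7 4
3 0 1
5 6 8

After move 5 (R):
2 7 4
3 1 0
5 6 8

After move 6 (L):
2 7 4
3 0 1
5 6 8

After move 7 (L):
2 7 4
0 3 1
5 6 8

After move 8 (D):
2 7 4
5 3 1
0 6 8

Answer: 2 7 4
5 3 1
0 6 8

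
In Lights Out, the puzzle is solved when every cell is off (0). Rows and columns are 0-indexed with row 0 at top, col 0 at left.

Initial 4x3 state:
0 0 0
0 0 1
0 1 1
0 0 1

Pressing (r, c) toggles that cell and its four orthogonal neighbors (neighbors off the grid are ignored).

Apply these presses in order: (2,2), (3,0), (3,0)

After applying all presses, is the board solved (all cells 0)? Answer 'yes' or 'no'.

After press 1 at (2,2):
0 0 0
0 0 0
0 0 0
0 0 0

After press 2 at (3,0):
0 0 0
0 0 0
1 0 0
1 1 0

After press 3 at (3,0):
0 0 0
0 0 0
0 0 0
0 0 0

Lights still on: 0

Answer: yes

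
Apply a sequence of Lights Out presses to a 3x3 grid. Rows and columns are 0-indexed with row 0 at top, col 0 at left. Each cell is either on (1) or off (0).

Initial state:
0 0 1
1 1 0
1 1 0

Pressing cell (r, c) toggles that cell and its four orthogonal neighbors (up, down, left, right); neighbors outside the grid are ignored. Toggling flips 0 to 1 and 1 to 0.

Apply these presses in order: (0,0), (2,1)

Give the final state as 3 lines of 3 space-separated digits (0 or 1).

Answer: 1 1 1
0 0 0
0 0 1

Derivation:
After press 1 at (0,0):
1 1 1
0 1 0
1 1 0

After press 2 at (2,1):
1 1 1
0 0 0
0 0 1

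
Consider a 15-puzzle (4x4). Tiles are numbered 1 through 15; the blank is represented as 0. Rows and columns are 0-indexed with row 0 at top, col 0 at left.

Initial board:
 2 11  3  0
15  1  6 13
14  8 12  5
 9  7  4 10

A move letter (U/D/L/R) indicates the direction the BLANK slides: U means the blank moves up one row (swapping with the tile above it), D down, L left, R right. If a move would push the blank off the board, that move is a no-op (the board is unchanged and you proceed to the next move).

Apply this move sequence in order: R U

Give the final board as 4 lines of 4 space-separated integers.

Answer:  2 11  3  0
15  1  6 13
14  8 12  5
 9  7  4 10

Derivation:
After move 1 (R):
 2 11  3  0
15  1  6 13
14  8 12  5
 9  7  4 10

After move 2 (U):
 2 11  3  0
15  1  6 13
14  8 12  5
 9  7  4 10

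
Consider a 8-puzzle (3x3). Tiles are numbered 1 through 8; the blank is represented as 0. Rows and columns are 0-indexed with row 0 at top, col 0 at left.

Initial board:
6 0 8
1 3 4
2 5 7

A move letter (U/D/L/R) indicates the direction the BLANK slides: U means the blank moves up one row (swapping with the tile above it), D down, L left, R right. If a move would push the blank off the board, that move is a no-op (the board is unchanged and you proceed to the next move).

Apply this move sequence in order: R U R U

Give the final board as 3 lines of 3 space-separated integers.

Answer: 6 8 0
1 3 4
2 5 7

Derivation:
After move 1 (R):
6 8 0
1 3 4
2 5 7

After move 2 (U):
6 8 0
1 3 4
2 5 7

After move 3 (R):
6 8 0
1 3 4
2 5 7

After move 4 (U):
6 8 0
1 3 4
2 5 7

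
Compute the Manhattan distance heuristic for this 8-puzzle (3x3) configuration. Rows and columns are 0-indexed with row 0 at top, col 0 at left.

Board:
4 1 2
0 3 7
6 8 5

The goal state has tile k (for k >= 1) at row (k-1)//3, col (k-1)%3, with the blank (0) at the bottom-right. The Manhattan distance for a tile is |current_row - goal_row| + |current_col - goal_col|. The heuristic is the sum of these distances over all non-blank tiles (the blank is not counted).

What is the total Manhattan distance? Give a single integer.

Tile 4: at (0,0), goal (1,0), distance |0-1|+|0-0| = 1
Tile 1: at (0,1), goal (0,0), distance |0-0|+|1-0| = 1
Tile 2: at (0,2), goal (0,1), distance |0-0|+|2-1| = 1
Tile 3: at (1,1), goal (0,2), distance |1-0|+|1-2| = 2
Tile 7: at (1,2), goal (2,0), distance |1-2|+|2-0| = 3
Tile 6: at (2,0), goal (1,2), distance |2-1|+|0-2| = 3
Tile 8: at (2,1), goal (2,1), distance |2-2|+|1-1| = 0
Tile 5: at (2,2), goal (1,1), distance |2-1|+|2-1| = 2
Sum: 1 + 1 + 1 + 2 + 3 + 3 + 0 + 2 = 13

Answer: 13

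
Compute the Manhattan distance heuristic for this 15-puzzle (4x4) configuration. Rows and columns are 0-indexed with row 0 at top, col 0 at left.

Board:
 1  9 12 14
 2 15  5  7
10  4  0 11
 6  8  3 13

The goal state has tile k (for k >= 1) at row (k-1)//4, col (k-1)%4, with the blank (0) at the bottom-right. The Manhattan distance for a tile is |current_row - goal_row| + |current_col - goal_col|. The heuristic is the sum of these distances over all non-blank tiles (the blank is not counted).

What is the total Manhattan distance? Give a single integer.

Tile 1: at (0,0), goal (0,0), distance |0-0|+|0-0| = 0
Tile 9: at (0,1), goal (2,0), distance |0-2|+|1-0| = 3
Tile 12: at (0,2), goal (2,3), distance |0-2|+|2-3| = 3
Tile 14: at (0,3), goal (3,1), distance |0-3|+|3-1| = 5
Tile 2: at (1,0), goal (0,1), distance |1-0|+|0-1| = 2
Tile 15: at (1,1), goal (3,2), distance |1-3|+|1-2| = 3
Tile 5: at (1,2), goal (1,0), distance |1-1|+|2-0| = 2
Tile 7: at (1,3), goal (1,2), distance |1-1|+|3-2| = 1
Tile 10: at (2,0), goal (2,1), distance |2-2|+|0-1| = 1
Tile 4: at (2,1), goal (0,3), distance |2-0|+|1-3| = 4
Tile 11: at (2,3), goal (2,2), distance |2-2|+|3-2| = 1
Tile 6: at (3,0), goal (1,1), distance |3-1|+|0-1| = 3
Tile 8: at (3,1), goal (1,3), distance |3-1|+|1-3| = 4
Tile 3: at (3,2), goal (0,2), distance |3-0|+|2-2| = 3
Tile 13: at (3,3), goal (3,0), distance |3-3|+|3-0| = 3
Sum: 0 + 3 + 3 + 5 + 2 + 3 + 2 + 1 + 1 + 4 + 1 + 3 + 4 + 3 + 3 = 38

Answer: 38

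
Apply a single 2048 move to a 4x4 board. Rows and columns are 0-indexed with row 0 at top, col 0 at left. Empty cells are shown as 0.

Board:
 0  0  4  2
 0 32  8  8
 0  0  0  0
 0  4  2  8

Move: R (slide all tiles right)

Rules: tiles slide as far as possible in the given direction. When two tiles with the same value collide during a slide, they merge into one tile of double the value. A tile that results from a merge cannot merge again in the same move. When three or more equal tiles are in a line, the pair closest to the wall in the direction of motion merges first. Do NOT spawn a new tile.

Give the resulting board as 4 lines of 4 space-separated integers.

Slide right:
row 0: [0, 0, 4, 2] -> [0, 0, 4, 2]
row 1: [0, 32, 8, 8] -> [0, 0, 32, 16]
row 2: [0, 0, 0, 0] -> [0, 0, 0, 0]
row 3: [0, 4, 2, 8] -> [0, 4, 2, 8]

Answer:  0  0  4  2
 0  0 32 16
 0  0  0  0
 0  4  2  8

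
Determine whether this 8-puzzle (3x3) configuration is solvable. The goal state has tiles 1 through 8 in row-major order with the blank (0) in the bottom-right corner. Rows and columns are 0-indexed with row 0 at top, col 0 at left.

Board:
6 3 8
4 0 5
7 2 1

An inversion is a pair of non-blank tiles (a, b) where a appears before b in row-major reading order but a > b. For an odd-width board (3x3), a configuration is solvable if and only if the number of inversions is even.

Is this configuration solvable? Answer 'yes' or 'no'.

Inversions (pairs i<j in row-major order where tile[i] > tile[j] > 0): 19
19 is odd, so the puzzle is not solvable.

Answer: no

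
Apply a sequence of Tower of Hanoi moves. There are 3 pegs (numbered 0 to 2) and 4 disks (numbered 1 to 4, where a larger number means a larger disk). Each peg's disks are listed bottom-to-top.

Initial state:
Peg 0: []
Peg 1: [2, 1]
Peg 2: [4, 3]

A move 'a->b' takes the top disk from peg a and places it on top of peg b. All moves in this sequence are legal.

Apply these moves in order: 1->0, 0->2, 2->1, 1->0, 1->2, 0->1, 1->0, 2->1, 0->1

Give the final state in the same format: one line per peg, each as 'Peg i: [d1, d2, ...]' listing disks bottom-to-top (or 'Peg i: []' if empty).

After move 1 (1->0):
Peg 0: [1]
Peg 1: [2]
Peg 2: [4, 3]

After move 2 (0->2):
Peg 0: []
Peg 1: [2]
Peg 2: [4, 3, 1]

After move 3 (2->1):
Peg 0: []
Peg 1: [2, 1]
Peg 2: [4, 3]

After move 4 (1->0):
Peg 0: [1]
Peg 1: [2]
Peg 2: [4, 3]

After move 5 (1->2):
Peg 0: [1]
Peg 1: []
Peg 2: [4, 3, 2]

After move 6 (0->1):
Peg 0: []
Peg 1: [1]
Peg 2: [4, 3, 2]

After move 7 (1->0):
Peg 0: [1]
Peg 1: []
Peg 2: [4, 3, 2]

After move 8 (2->1):
Peg 0: [1]
Peg 1: [2]
Peg 2: [4, 3]

After move 9 (0->1):
Peg 0: []
Peg 1: [2, 1]
Peg 2: [4, 3]

Answer: Peg 0: []
Peg 1: [2, 1]
Peg 2: [4, 3]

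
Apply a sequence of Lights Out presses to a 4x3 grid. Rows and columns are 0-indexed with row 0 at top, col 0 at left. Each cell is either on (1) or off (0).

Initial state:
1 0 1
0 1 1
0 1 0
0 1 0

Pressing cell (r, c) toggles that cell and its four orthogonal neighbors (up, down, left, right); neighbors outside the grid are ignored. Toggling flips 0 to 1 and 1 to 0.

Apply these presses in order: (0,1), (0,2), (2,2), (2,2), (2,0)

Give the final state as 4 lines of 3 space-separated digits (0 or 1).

Answer: 0 0 1
1 0 0
1 0 0
1 1 0

Derivation:
After press 1 at (0,1):
0 1 0
0 0 1
0 1 0
0 1 0

After press 2 at (0,2):
0 0 1
0 0 0
0 1 0
0 1 0

After press 3 at (2,2):
0 0 1
0 0 1
0 0 1
0 1 1

After press 4 at (2,2):
0 0 1
0 0 0
0 1 0
0 1 0

After press 5 at (2,0):
0 0 1
1 0 0
1 0 0
1 1 0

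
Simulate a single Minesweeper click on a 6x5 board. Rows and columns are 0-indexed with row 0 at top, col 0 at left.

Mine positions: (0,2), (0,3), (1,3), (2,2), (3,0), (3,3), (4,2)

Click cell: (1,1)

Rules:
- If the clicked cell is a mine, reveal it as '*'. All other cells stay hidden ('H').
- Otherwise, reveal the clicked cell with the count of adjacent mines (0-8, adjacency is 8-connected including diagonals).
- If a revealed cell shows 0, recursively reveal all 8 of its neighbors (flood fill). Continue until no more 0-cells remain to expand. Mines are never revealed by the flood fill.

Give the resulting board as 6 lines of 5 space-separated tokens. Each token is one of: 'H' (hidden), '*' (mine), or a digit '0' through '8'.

H H H H H
H 2 H H H
H H H H H
H H H H H
H H H H H
H H H H H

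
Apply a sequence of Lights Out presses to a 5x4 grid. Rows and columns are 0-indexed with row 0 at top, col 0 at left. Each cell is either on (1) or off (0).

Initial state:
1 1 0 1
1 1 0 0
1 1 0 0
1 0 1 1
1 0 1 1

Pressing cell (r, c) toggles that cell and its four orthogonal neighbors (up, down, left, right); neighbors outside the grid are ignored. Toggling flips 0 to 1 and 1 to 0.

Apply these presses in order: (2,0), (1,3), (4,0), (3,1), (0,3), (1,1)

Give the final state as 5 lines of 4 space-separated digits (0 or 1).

Answer: 1 0 1 1
1 0 0 0
0 0 0 1
0 1 0 1
0 0 1 1

Derivation:
After press 1 at (2,0):
1 1 0 1
0 1 0 0
0 0 0 0
0 0 1 1
1 0 1 1

After press 2 at (1,3):
1 1 0 0
0 1 1 1
0 0 0 1
0 0 1 1
1 0 1 1

After press 3 at (4,0):
1 1 0 0
0 1 1 1
0 0 0 1
1 0 1 1
0 1 1 1

After press 4 at (3,1):
1 1 0 0
0 1 1 1
0 1 0 1
0 1 0 1
0 0 1 1

After press 5 at (0,3):
1 1 1 1
0 1 1 0
0 1 0 1
0 1 0 1
0 0 1 1

After press 6 at (1,1):
1 0 1 1
1 0 0 0
0 0 0 1
0 1 0 1
0 0 1 1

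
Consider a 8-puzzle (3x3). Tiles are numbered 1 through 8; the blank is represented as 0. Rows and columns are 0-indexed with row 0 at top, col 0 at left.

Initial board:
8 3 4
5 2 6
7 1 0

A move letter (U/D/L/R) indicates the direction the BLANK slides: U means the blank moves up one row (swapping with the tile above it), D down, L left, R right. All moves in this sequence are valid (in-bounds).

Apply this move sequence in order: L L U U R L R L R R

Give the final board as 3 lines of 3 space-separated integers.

After move 1 (L):
8 3 4
5 2 6
7 0 1

After move 2 (L):
8 3 4
5 2 6
0 7 1

After move 3 (U):
8 3 4
0 2 6
5 7 1

After move 4 (U):
0 3 4
8 2 6
5 7 1

After move 5 (R):
3 0 4
8 2 6
5 7 1

After move 6 (L):
0 3 4
8 2 6
5 7 1

After move 7 (R):
3 0 4
8 2 6
5 7 1

After move 8 (L):
0 3 4
8 2 6
5 7 1

After move 9 (R):
3 0 4
8 2 6
5 7 1

After move 10 (R):
3 4 0
8 2 6
5 7 1

Answer: 3 4 0
8 2 6
5 7 1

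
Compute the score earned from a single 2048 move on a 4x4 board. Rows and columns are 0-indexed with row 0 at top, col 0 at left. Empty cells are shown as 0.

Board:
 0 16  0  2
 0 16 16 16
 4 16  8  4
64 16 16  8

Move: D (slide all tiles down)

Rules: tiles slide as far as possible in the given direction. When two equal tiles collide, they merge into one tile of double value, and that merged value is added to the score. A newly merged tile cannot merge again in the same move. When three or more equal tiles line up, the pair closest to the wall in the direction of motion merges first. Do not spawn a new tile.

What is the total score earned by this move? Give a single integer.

Slide down:
col 0: [0, 0, 4, 64] -> [0, 0, 4, 64]  score +0 (running 0)
col 1: [16, 16, 16, 16] -> [0, 0, 32, 32]  score +64 (running 64)
col 2: [0, 16, 8, 16] -> [0, 16, 8, 16]  score +0 (running 64)
col 3: [2, 16, 4, 8] -> [2, 16, 4, 8]  score +0 (running 64)
Board after move:
 0  0  0  2
 0  0 16 16
 4 32  8  4
64 32 16  8

Answer: 64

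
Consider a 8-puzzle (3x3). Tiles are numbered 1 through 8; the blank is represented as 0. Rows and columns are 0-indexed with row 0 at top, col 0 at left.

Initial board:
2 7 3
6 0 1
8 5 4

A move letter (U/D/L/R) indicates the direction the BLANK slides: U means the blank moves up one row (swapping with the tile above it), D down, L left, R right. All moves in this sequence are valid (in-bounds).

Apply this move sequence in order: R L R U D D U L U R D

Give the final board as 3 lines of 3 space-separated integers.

After move 1 (R):
2 7 3
6 1 0
8 5 4

After move 2 (L):
2 7 3
6 0 1
8 5 4

After move 3 (R):
2 7 3
6 1 0
8 5 4

After move 4 (U):
2 7 0
6 1 3
8 5 4

After move 5 (D):
2 7 3
6 1 0
8 5 4

After move 6 (D):
2 7 3
6 1 4
8 5 0

After move 7 (U):
2 7 3
6 1 0
8 5 4

After move 8 (L):
2 7 3
6 0 1
8 5 4

After move 9 (U):
2 0 3
6 7 1
8 5 4

After move 10 (R):
2 3 0
6 7 1
8 5 4

After move 11 (D):
2 3 1
6 7 0
8 5 4

Answer: 2 3 1
6 7 0
8 5 4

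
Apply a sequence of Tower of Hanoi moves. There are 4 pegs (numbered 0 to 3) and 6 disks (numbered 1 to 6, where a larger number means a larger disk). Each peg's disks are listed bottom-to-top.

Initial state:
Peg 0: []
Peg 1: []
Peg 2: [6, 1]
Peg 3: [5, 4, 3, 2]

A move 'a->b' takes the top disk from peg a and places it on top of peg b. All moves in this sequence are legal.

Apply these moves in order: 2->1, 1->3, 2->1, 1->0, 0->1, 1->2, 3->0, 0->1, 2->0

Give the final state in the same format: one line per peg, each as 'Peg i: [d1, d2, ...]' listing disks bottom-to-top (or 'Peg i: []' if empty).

Answer: Peg 0: [6]
Peg 1: [1]
Peg 2: []
Peg 3: [5, 4, 3, 2]

Derivation:
After move 1 (2->1):
Peg 0: []
Peg 1: [1]
Peg 2: [6]
Peg 3: [5, 4, 3, 2]

After move 2 (1->3):
Peg 0: []
Peg 1: []
Peg 2: [6]
Peg 3: [5, 4, 3, 2, 1]

After move 3 (2->1):
Peg 0: []
Peg 1: [6]
Peg 2: []
Peg 3: [5, 4, 3, 2, 1]

After move 4 (1->0):
Peg 0: [6]
Peg 1: []
Peg 2: []
Peg 3: [5, 4, 3, 2, 1]

After move 5 (0->1):
Peg 0: []
Peg 1: [6]
Peg 2: []
Peg 3: [5, 4, 3, 2, 1]

After move 6 (1->2):
Peg 0: []
Peg 1: []
Peg 2: [6]
Peg 3: [5, 4, 3, 2, 1]

After move 7 (3->0):
Peg 0: [1]
Peg 1: []
Peg 2: [6]
Peg 3: [5, 4, 3, 2]

After move 8 (0->1):
Peg 0: []
Peg 1: [1]
Peg 2: [6]
Peg 3: [5, 4, 3, 2]

After move 9 (2->0):
Peg 0: [6]
Peg 1: [1]
Peg 2: []
Peg 3: [5, 4, 3, 2]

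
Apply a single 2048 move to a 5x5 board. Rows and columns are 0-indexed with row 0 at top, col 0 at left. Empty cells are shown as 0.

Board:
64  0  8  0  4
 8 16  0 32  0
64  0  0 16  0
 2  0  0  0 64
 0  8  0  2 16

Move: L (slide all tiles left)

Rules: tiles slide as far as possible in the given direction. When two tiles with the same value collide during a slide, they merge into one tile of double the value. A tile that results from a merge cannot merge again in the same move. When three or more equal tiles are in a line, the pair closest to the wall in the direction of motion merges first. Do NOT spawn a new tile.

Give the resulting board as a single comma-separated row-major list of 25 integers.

Slide left:
row 0: [64, 0, 8, 0, 4] -> [64, 8, 4, 0, 0]
row 1: [8, 16, 0, 32, 0] -> [8, 16, 32, 0, 0]
row 2: [64, 0, 0, 16, 0] -> [64, 16, 0, 0, 0]
row 3: [2, 0, 0, 0, 64] -> [2, 64, 0, 0, 0]
row 4: [0, 8, 0, 2, 16] -> [8, 2, 16, 0, 0]

Answer: 64, 8, 4, 0, 0, 8, 16, 32, 0, 0, 64, 16, 0, 0, 0, 2, 64, 0, 0, 0, 8, 2, 16, 0, 0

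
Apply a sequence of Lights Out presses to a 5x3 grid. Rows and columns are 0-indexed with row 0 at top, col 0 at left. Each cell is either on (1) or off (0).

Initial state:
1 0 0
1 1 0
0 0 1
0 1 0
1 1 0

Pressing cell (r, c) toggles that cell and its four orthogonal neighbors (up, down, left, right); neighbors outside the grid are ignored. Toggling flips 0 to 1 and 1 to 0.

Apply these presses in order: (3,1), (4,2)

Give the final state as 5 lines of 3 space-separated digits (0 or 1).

After press 1 at (3,1):
1 0 0
1 1 0
0 1 1
1 0 1
1 0 0

After press 2 at (4,2):
1 0 0
1 1 0
0 1 1
1 0 0
1 1 1

Answer: 1 0 0
1 1 0
0 1 1
1 0 0
1 1 1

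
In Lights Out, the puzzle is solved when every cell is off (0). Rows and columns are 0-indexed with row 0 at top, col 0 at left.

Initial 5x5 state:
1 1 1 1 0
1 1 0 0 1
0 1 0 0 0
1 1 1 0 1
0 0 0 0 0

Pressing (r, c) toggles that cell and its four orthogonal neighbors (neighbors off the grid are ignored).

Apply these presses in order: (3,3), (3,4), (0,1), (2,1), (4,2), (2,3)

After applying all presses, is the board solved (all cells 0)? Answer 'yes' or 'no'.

Answer: no

Derivation:
After press 1 at (3,3):
1 1 1 1 0
1 1 0 0 1
0 1 0 1 0
1 1 0 1 0
0 0 0 1 0

After press 2 at (3,4):
1 1 1 1 0
1 1 0 0 1
0 1 0 1 1
1 1 0 0 1
0 0 0 1 1

After press 3 at (0,1):
0 0 0 1 0
1 0 0 0 1
0 1 0 1 1
1 1 0 0 1
0 0 0 1 1

After press 4 at (2,1):
0 0 0 1 0
1 1 0 0 1
1 0 1 1 1
1 0 0 0 1
0 0 0 1 1

After press 5 at (4,2):
0 0 0 1 0
1 1 0 0 1
1 0 1 1 1
1 0 1 0 1
0 1 1 0 1

After press 6 at (2,3):
0 0 0 1 0
1 1 0 1 1
1 0 0 0 0
1 0 1 1 1
0 1 1 0 1

Lights still on: 13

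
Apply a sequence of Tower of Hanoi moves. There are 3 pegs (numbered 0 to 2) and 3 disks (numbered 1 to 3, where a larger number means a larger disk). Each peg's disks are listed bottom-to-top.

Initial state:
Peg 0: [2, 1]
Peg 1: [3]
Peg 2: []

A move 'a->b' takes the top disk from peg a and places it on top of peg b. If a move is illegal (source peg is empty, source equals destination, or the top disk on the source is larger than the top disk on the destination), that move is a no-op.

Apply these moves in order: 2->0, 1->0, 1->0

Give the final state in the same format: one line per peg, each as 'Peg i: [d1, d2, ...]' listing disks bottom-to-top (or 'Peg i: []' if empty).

Answer: Peg 0: [2, 1]
Peg 1: [3]
Peg 2: []

Derivation:
After move 1 (2->0):
Peg 0: [2, 1]
Peg 1: [3]
Peg 2: []

After move 2 (1->0):
Peg 0: [2, 1]
Peg 1: [3]
Peg 2: []

After move 3 (1->0):
Peg 0: [2, 1]
Peg 1: [3]
Peg 2: []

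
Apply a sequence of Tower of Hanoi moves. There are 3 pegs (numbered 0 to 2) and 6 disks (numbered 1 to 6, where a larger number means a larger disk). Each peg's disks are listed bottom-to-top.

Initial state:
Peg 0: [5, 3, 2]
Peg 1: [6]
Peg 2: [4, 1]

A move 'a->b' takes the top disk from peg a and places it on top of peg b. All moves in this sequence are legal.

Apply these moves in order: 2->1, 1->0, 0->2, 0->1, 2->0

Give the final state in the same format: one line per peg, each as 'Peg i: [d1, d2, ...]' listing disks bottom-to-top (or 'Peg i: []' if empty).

Answer: Peg 0: [5, 3, 1]
Peg 1: [6, 2]
Peg 2: [4]

Derivation:
After move 1 (2->1):
Peg 0: [5, 3, 2]
Peg 1: [6, 1]
Peg 2: [4]

After move 2 (1->0):
Peg 0: [5, 3, 2, 1]
Peg 1: [6]
Peg 2: [4]

After move 3 (0->2):
Peg 0: [5, 3, 2]
Peg 1: [6]
Peg 2: [4, 1]

After move 4 (0->1):
Peg 0: [5, 3]
Peg 1: [6, 2]
Peg 2: [4, 1]

After move 5 (2->0):
Peg 0: [5, 3, 1]
Peg 1: [6, 2]
Peg 2: [4]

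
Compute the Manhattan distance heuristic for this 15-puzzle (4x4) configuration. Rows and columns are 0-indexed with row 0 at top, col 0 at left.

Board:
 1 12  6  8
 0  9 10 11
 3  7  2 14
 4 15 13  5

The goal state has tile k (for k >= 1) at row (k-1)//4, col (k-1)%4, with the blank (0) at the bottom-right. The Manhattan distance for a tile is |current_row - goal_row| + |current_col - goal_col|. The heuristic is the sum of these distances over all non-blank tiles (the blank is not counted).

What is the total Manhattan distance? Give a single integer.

Tile 1: (0,0)->(0,0) = 0
Tile 12: (0,1)->(2,3) = 4
Tile 6: (0,2)->(1,1) = 2
Tile 8: (0,3)->(1,3) = 1
Tile 9: (1,1)->(2,0) = 2
Tile 10: (1,2)->(2,1) = 2
Tile 11: (1,3)->(2,2) = 2
Tile 3: (2,0)->(0,2) = 4
Tile 7: (2,1)->(1,2) = 2
Tile 2: (2,2)->(0,1) = 3
Tile 14: (2,3)->(3,1) = 3
Tile 4: (3,0)->(0,3) = 6
Tile 15: (3,1)->(3,2) = 1
Tile 13: (3,2)->(3,0) = 2
Tile 5: (3,3)->(1,0) = 5
Sum: 0 + 4 + 2 + 1 + 2 + 2 + 2 + 4 + 2 + 3 + 3 + 6 + 1 + 2 + 5 = 39

Answer: 39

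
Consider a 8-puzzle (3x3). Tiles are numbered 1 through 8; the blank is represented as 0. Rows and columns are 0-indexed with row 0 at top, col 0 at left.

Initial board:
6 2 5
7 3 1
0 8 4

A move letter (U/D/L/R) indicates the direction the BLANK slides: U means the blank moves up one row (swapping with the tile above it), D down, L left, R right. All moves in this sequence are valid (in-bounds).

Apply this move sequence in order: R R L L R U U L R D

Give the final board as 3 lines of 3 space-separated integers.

Answer: 6 2 5
7 0 1
8 3 4

Derivation:
After move 1 (R):
6 2 5
7 3 1
8 0 4

After move 2 (R):
6 2 5
7 3 1
8 4 0

After move 3 (L):
6 2 5
7 3 1
8 0 4

After move 4 (L):
6 2 5
7 3 1
0 8 4

After move 5 (R):
6 2 5
7 3 1
8 0 4

After move 6 (U):
6 2 5
7 0 1
8 3 4

After move 7 (U):
6 0 5
7 2 1
8 3 4

After move 8 (L):
0 6 5
7 2 1
8 3 4

After move 9 (R):
6 0 5
7 2 1
8 3 4

After move 10 (D):
6 2 5
7 0 1
8 3 4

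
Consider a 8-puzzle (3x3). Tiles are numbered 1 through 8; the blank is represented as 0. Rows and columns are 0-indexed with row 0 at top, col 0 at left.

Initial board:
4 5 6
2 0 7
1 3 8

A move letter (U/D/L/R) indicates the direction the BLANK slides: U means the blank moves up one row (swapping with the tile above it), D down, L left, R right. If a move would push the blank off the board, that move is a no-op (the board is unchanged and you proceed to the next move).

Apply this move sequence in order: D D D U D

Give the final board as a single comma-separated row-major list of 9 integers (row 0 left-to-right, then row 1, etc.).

After move 1 (D):
4 5 6
2 3 7
1 0 8

After move 2 (D):
4 5 6
2 3 7
1 0 8

After move 3 (D):
4 5 6
2 3 7
1 0 8

After move 4 (U):
4 5 6
2 0 7
1 3 8

After move 5 (D):
4 5 6
2 3 7
1 0 8

Answer: 4, 5, 6, 2, 3, 7, 1, 0, 8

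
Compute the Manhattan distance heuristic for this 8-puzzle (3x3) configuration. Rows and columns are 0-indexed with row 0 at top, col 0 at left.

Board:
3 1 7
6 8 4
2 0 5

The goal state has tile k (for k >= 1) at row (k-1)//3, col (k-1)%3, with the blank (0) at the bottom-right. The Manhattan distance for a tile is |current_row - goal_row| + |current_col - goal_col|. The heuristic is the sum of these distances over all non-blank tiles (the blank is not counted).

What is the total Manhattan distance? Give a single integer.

Tile 3: at (0,0), goal (0,2), distance |0-0|+|0-2| = 2
Tile 1: at (0,1), goal (0,0), distance |0-0|+|1-0| = 1
Tile 7: at (0,2), goal (2,0), distance |0-2|+|2-0| = 4
Tile 6: at (1,0), goal (1,2), distance |1-1|+|0-2| = 2
Tile 8: at (1,1), goal (2,1), distance |1-2|+|1-1| = 1
Tile 4: at (1,2), goal (1,0), distance |1-1|+|2-0| = 2
Tile 2: at (2,0), goal (0,1), distance |2-0|+|0-1| = 3
Tile 5: at (2,2), goal (1,1), distance |2-1|+|2-1| = 2
Sum: 2 + 1 + 4 + 2 + 1 + 2 + 3 + 2 = 17

Answer: 17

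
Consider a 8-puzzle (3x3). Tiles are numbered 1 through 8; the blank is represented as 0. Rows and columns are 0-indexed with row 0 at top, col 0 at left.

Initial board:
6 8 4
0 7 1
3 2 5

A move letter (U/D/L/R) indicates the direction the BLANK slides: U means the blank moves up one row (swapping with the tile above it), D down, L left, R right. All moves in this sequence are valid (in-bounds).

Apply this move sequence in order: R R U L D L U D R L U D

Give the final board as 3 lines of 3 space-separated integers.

After move 1 (R):
6 8 4
7 0 1
3 2 5

After move 2 (R):
6 8 4
7 1 0
3 2 5

After move 3 (U):
6 8 0
7 1 4
3 2 5

After move 4 (L):
6 0 8
7 1 4
3 2 5

After move 5 (D):
6 1 8
7 0 4
3 2 5

After move 6 (L):
6 1 8
0 7 4
3 2 5

After move 7 (U):
0 1 8
6 7 4
3 2 5

After move 8 (D):
6 1 8
0 7 4
3 2 5

After move 9 (R):
6 1 8
7 0 4
3 2 5

After move 10 (L):
6 1 8
0 7 4
3 2 5

After move 11 (U):
0 1 8
6 7 4
3 2 5

After move 12 (D):
6 1 8
0 7 4
3 2 5

Answer: 6 1 8
0 7 4
3 2 5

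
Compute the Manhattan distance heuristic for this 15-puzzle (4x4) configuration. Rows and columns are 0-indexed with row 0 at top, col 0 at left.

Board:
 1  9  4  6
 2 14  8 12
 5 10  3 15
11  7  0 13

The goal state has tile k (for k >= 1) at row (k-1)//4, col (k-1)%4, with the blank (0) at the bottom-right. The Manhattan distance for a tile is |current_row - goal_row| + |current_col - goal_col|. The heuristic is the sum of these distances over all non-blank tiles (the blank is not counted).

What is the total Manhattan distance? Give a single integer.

Answer: 27

Derivation:
Tile 1: at (0,0), goal (0,0), distance |0-0|+|0-0| = 0
Tile 9: at (0,1), goal (2,0), distance |0-2|+|1-0| = 3
Tile 4: at (0,2), goal (0,3), distance |0-0|+|2-3| = 1
Tile 6: at (0,3), goal (1,1), distance |0-1|+|3-1| = 3
Tile 2: at (1,0), goal (0,1), distance |1-0|+|0-1| = 2
Tile 14: at (1,1), goal (3,1), distance |1-3|+|1-1| = 2
Tile 8: at (1,2), goal (1,3), distance |1-1|+|2-3| = 1
Tile 12: at (1,3), goal (2,3), distance |1-2|+|3-3| = 1
Tile 5: at (2,0), goal (1,0), distance |2-1|+|0-0| = 1
Tile 10: at (2,1), goal (2,1), distance |2-2|+|1-1| = 0
Tile 3: at (2,2), goal (0,2), distance |2-0|+|2-2| = 2
Tile 15: at (2,3), goal (3,2), distance |2-3|+|3-2| = 2
Tile 11: at (3,0), goal (2,2), distance |3-2|+|0-2| = 3
Tile 7: at (3,1), goal (1,2), distance |3-1|+|1-2| = 3
Tile 13: at (3,3), goal (3,0), distance |3-3|+|3-0| = 3
Sum: 0 + 3 + 1 + 3 + 2 + 2 + 1 + 1 + 1 + 0 + 2 + 2 + 3 + 3 + 3 = 27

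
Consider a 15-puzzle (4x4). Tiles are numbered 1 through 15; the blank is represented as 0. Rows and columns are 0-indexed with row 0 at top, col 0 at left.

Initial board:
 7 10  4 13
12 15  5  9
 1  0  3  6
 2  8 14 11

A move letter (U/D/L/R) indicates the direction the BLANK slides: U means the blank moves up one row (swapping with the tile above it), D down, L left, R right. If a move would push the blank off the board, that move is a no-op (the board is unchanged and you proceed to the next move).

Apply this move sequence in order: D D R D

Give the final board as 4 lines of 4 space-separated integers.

Answer:  7 10  4 13
12 15  5  9
 1  8  3  6
 2 14  0 11

Derivation:
After move 1 (D):
 7 10  4 13
12 15  5  9
 1  8  3  6
 2  0 14 11

After move 2 (D):
 7 10  4 13
12 15  5  9
 1  8  3  6
 2  0 14 11

After move 3 (R):
 7 10  4 13
12 15  5  9
 1  8  3  6
 2 14  0 11

After move 4 (D):
 7 10  4 13
12 15  5  9
 1  8  3  6
 2 14  0 11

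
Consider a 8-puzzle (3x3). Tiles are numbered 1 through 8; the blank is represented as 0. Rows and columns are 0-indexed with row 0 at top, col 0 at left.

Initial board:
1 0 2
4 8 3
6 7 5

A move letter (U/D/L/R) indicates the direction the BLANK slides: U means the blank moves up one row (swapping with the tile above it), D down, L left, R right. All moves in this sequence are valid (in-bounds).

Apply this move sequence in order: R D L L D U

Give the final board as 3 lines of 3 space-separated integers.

Answer: 1 2 3
0 4 8
6 7 5

Derivation:
After move 1 (R):
1 2 0
4 8 3
6 7 5

After move 2 (D):
1 2 3
4 8 0
6 7 5

After move 3 (L):
1 2 3
4 0 8
6 7 5

After move 4 (L):
1 2 3
0 4 8
6 7 5

After move 5 (D):
1 2 3
6 4 8
0 7 5

After move 6 (U):
1 2 3
0 4 8
6 7 5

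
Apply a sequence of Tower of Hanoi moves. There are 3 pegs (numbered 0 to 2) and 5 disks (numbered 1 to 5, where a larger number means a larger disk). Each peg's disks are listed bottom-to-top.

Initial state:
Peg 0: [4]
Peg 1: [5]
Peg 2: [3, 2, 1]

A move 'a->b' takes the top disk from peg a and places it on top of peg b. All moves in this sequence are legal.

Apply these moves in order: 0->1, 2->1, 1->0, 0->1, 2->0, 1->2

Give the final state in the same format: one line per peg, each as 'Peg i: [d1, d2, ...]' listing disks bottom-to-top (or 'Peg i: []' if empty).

After move 1 (0->1):
Peg 0: []
Peg 1: [5, 4]
Peg 2: [3, 2, 1]

After move 2 (2->1):
Peg 0: []
Peg 1: [5, 4, 1]
Peg 2: [3, 2]

After move 3 (1->0):
Peg 0: [1]
Peg 1: [5, 4]
Peg 2: [3, 2]

After move 4 (0->1):
Peg 0: []
Peg 1: [5, 4, 1]
Peg 2: [3, 2]

After move 5 (2->0):
Peg 0: [2]
Peg 1: [5, 4, 1]
Peg 2: [3]

After move 6 (1->2):
Peg 0: [2]
Peg 1: [5, 4]
Peg 2: [3, 1]

Answer: Peg 0: [2]
Peg 1: [5, 4]
Peg 2: [3, 1]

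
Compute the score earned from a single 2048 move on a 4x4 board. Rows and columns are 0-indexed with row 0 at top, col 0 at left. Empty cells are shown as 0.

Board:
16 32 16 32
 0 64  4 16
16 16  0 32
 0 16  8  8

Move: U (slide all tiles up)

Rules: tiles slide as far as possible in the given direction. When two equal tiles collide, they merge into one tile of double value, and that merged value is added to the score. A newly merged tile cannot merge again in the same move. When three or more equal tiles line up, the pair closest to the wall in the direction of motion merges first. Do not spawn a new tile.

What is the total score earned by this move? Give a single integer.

Slide up:
col 0: [16, 0, 16, 0] -> [32, 0, 0, 0]  score +32 (running 32)
col 1: [32, 64, 16, 16] -> [32, 64, 32, 0]  score +32 (running 64)
col 2: [16, 4, 0, 8] -> [16, 4, 8, 0]  score +0 (running 64)
col 3: [32, 16, 32, 8] -> [32, 16, 32, 8]  score +0 (running 64)
Board after move:
32 32 16 32
 0 64  4 16
 0 32  8 32
 0  0  0  8

Answer: 64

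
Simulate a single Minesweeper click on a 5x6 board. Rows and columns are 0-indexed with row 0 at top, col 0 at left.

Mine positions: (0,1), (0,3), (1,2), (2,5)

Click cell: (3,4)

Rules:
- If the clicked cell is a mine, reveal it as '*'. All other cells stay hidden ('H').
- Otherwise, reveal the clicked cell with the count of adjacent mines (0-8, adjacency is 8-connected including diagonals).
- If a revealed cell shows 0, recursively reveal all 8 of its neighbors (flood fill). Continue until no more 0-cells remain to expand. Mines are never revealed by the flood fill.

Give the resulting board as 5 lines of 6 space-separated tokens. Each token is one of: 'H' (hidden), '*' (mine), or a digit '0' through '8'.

H H H H H H
H H H H H H
H H H H H H
H H H H 1 H
H H H H H H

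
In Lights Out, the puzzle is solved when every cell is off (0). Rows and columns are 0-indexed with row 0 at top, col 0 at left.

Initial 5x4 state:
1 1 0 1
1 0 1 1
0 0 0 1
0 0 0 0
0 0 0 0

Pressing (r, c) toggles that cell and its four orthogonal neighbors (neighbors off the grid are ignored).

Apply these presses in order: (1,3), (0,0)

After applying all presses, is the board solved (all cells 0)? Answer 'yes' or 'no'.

After press 1 at (1,3):
1 1 0 0
1 0 0 0
0 0 0 0
0 0 0 0
0 0 0 0

After press 2 at (0,0):
0 0 0 0
0 0 0 0
0 0 0 0
0 0 0 0
0 0 0 0

Lights still on: 0

Answer: yes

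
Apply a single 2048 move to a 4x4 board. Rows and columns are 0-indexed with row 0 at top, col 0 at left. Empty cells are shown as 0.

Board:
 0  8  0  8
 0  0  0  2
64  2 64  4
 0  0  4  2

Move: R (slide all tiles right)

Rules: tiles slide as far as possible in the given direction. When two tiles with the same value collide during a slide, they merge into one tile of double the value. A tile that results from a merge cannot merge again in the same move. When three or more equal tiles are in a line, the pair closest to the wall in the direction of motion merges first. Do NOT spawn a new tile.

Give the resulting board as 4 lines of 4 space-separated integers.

Answer:  0  0  0 16
 0  0  0  2
64  2 64  4
 0  0  4  2

Derivation:
Slide right:
row 0: [0, 8, 0, 8] -> [0, 0, 0, 16]
row 1: [0, 0, 0, 2] -> [0, 0, 0, 2]
row 2: [64, 2, 64, 4] -> [64, 2, 64, 4]
row 3: [0, 0, 4, 2] -> [0, 0, 4, 2]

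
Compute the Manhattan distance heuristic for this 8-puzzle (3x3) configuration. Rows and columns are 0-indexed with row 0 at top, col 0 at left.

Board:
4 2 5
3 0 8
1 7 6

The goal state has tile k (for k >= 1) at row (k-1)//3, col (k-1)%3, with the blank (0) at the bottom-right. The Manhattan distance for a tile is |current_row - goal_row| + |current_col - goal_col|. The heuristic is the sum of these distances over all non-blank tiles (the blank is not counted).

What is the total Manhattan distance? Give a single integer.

Answer: 12

Derivation:
Tile 4: (0,0)->(1,0) = 1
Tile 2: (0,1)->(0,1) = 0
Tile 5: (0,2)->(1,1) = 2
Tile 3: (1,0)->(0,2) = 3
Tile 8: (1,2)->(2,1) = 2
Tile 1: (2,0)->(0,0) = 2
Tile 7: (2,1)->(2,0) = 1
Tile 6: (2,2)->(1,2) = 1
Sum: 1 + 0 + 2 + 3 + 2 + 2 + 1 + 1 = 12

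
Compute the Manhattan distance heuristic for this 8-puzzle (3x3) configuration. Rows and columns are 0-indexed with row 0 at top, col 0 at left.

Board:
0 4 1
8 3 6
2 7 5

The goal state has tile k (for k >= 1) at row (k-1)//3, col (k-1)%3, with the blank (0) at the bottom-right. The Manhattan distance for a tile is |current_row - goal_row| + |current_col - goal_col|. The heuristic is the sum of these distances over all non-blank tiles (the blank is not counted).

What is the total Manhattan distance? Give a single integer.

Answer: 14

Derivation:
Tile 4: at (0,1), goal (1,0), distance |0-1|+|1-0| = 2
Tile 1: at (0,2), goal (0,0), distance |0-0|+|2-0| = 2
Tile 8: at (1,0), goal (2,1), distance |1-2|+|0-1| = 2
Tile 3: at (1,1), goal (0,2), distance |1-0|+|1-2| = 2
Tile 6: at (1,2), goal (1,2), distance |1-1|+|2-2| = 0
Tile 2: at (2,0), goal (0,1), distance |2-0|+|0-1| = 3
Tile 7: at (2,1), goal (2,0), distance |2-2|+|1-0| = 1
Tile 5: at (2,2), goal (1,1), distance |2-1|+|2-1| = 2
Sum: 2 + 2 + 2 + 2 + 0 + 3 + 1 + 2 = 14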